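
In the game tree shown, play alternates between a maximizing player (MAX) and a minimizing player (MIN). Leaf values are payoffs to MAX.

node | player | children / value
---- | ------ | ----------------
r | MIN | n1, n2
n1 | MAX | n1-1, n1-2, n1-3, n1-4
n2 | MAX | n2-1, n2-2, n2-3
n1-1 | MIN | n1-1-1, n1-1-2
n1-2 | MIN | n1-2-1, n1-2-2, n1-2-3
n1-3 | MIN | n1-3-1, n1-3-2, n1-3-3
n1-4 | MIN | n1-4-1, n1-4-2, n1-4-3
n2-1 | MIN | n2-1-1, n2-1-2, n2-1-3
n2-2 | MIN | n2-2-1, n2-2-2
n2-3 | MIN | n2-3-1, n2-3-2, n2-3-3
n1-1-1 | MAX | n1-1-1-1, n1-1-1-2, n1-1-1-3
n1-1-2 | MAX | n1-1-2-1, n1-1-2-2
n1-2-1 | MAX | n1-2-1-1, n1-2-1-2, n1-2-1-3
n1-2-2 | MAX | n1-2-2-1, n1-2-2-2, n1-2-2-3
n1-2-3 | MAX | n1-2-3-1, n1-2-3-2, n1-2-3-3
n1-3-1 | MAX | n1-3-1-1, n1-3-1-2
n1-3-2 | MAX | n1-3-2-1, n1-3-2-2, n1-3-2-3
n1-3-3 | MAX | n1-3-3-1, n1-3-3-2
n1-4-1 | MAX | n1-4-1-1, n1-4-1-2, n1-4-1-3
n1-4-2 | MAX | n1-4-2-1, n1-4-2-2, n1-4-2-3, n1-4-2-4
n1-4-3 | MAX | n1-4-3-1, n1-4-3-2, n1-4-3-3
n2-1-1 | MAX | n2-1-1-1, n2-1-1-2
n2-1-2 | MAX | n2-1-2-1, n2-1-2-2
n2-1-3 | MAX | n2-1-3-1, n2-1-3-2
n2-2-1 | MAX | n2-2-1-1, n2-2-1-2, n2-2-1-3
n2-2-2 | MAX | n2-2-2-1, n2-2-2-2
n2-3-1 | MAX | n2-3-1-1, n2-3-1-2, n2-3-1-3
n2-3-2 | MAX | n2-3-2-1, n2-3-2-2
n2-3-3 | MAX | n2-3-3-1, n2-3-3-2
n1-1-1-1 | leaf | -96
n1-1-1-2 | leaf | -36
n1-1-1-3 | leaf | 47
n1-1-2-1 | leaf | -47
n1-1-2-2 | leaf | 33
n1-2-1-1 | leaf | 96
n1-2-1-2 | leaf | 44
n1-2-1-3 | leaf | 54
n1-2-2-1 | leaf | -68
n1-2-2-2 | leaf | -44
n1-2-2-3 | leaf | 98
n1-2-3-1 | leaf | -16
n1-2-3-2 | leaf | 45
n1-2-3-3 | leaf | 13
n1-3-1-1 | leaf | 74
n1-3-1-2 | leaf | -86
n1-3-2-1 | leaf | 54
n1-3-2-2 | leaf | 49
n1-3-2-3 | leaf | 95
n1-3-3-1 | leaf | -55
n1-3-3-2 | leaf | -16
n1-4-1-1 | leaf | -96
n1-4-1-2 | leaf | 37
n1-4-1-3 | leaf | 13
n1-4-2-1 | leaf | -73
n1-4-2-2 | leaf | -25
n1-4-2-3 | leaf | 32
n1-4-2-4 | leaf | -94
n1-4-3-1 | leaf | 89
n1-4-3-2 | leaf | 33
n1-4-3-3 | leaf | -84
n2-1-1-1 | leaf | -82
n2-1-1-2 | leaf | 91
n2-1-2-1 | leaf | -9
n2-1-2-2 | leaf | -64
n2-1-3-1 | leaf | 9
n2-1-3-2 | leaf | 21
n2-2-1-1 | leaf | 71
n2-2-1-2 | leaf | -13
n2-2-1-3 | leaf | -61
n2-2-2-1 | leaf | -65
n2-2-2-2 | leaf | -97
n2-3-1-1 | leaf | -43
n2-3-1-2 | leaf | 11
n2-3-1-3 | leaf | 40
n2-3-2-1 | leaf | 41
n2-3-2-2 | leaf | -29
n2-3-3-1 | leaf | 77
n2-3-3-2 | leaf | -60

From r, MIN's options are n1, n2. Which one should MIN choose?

n2

n1-1-1 (MAX): max(-96, -36, 47) = 47
n1-1-2 (MAX): max(-47, 33) = 33
n1-1 (MIN): min(47, 33) = 33
n1-2-1 (MAX): max(96, 44, 54) = 96
n1-2-2 (MAX): max(-68, -44, 98) = 98
n1-2-3 (MAX): max(-16, 45, 13) = 45
n1-2 (MIN): min(96, 98, 45) = 45
n1-3-1 (MAX): max(74, -86) = 74
n1-3-2 (MAX): max(54, 49, 95) = 95
n1-3-3 (MAX): max(-55, -16) = -16
n1-3 (MIN): min(74, 95, -16) = -16
n1-4-1 (MAX): max(-96, 37, 13) = 37
n1-4-2 (MAX): max(-73, -25, 32, -94) = 32
n1-4-3 (MAX): max(89, 33, -84) = 89
n1-4 (MIN): min(37, 32, 89) = 32
n1 (MAX): max(33, 45, -16, 32) = 45
n2-1-1 (MAX): max(-82, 91) = 91
n2-1-2 (MAX): max(-9, -64) = -9
n2-1-3 (MAX): max(9, 21) = 21
n2-1 (MIN): min(91, -9, 21) = -9
n2-2-1 (MAX): max(71, -13, -61) = 71
n2-2-2 (MAX): max(-65, -97) = -65
n2-2 (MIN): min(71, -65) = -65
n2-3-1 (MAX): max(-43, 11, 40) = 40
n2-3-2 (MAX): max(41, -29) = 41
n2-3-3 (MAX): max(77, -60) = 77
n2-3 (MIN): min(40, 41, 77) = 40
n2 (MAX): max(-9, -65, 40) = 40
r (MIN): min(45, 40) = 40
MIN at r wants the lowest of {n1=45, n2=40}, so chooses n2.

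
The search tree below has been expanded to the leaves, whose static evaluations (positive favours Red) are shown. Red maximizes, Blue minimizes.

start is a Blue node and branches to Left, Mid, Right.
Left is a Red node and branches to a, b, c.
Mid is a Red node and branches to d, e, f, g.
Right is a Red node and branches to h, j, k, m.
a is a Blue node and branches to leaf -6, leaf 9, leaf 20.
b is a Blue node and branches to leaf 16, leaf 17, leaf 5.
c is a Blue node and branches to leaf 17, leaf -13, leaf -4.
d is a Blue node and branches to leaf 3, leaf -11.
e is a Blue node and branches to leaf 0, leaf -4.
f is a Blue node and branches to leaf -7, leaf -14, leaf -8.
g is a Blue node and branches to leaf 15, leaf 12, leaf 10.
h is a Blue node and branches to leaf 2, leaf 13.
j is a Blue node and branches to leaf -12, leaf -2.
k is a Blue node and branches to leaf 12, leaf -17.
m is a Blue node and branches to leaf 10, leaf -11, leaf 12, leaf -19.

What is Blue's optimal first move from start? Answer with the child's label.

a (Blue): min(-6, 9, 20) = -6
b (Blue): min(16, 17, 5) = 5
c (Blue): min(17, -13, -4) = -13
Left (Red): max(-6, 5, -13) = 5
d (Blue): min(3, -11) = -11
e (Blue): min(0, -4) = -4
f (Blue): min(-7, -14, -8) = -14
g (Blue): min(15, 12, 10) = 10
Mid (Red): max(-11, -4, -14, 10) = 10
h (Blue): min(2, 13) = 2
j (Blue): min(-12, -2) = -12
k (Blue): min(12, -17) = -17
m (Blue): min(10, -11, 12, -19) = -19
Right (Red): max(2, -12, -17, -19) = 2
start (Blue): min(5, 10, 2) = 2
Blue at start wants the lowest of {Left=5, Mid=10, Right=2}, so chooses Right.

Right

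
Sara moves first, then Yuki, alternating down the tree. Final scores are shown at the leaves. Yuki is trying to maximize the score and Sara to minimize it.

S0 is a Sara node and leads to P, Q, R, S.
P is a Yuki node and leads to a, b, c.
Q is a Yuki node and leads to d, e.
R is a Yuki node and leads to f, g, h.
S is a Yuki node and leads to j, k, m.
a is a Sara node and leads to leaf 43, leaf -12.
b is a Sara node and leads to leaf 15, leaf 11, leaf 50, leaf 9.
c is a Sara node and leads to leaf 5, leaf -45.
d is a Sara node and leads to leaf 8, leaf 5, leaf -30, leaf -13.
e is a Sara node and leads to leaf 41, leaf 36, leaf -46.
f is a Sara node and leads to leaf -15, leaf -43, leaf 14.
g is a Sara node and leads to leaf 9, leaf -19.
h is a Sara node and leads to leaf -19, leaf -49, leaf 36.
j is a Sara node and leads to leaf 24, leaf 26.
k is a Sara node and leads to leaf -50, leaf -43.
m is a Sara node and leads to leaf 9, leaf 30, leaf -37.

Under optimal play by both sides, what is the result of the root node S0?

-30

a (Sara): min(43, -12) = -12
b (Sara): min(15, 11, 50, 9) = 9
c (Sara): min(5, -45) = -45
P (Yuki): max(-12, 9, -45) = 9
d (Sara): min(8, 5, -30, -13) = -30
e (Sara): min(41, 36, -46) = -46
Q (Yuki): max(-30, -46) = -30
f (Sara): min(-15, -43, 14) = -43
g (Sara): min(9, -19) = -19
h (Sara): min(-19, -49, 36) = -49
R (Yuki): max(-43, -19, -49) = -19
j (Sara): min(24, 26) = 24
k (Sara): min(-50, -43) = -50
m (Sara): min(9, 30, -37) = -37
S (Yuki): max(24, -50, -37) = 24
S0 (Sara): min(9, -30, -19, 24) = -30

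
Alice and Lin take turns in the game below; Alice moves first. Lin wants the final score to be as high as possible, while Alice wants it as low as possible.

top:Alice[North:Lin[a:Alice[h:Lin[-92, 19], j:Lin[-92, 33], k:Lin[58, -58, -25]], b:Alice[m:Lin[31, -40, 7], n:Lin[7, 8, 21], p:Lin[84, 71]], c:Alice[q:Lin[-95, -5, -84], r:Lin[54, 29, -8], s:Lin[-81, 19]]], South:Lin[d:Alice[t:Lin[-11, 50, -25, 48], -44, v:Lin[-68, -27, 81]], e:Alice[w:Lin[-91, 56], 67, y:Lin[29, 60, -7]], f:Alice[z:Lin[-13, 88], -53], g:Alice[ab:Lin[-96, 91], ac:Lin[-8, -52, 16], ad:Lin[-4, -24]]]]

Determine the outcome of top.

h (Lin): max(-92, 19) = 19
j (Lin): max(-92, 33) = 33
k (Lin): max(58, -58, -25) = 58
a (Alice): min(19, 33, 58) = 19
m (Lin): max(31, -40, 7) = 31
n (Lin): max(7, 8, 21) = 21
p (Lin): max(84, 71) = 84
b (Alice): min(31, 21, 84) = 21
q (Lin): max(-95, -5, -84) = -5
r (Lin): max(54, 29, -8) = 54
s (Lin): max(-81, 19) = 19
c (Alice): min(-5, 54, 19) = -5
North (Lin): max(19, 21, -5) = 21
t (Lin): max(-11, 50, -25, 48) = 50
v (Lin): max(-68, -27, 81) = 81
d (Alice): min(50, -44, 81) = -44
w (Lin): max(-91, 56) = 56
y (Lin): max(29, 60, -7) = 60
e (Alice): min(56, 67, 60) = 56
z (Lin): max(-13, 88) = 88
f (Alice): min(88, -53) = -53
ab (Lin): max(-96, 91) = 91
ac (Lin): max(-8, -52, 16) = 16
ad (Lin): max(-4, -24) = -4
g (Alice): min(91, 16, -4) = -4
South (Lin): max(-44, 56, -53, -4) = 56
top (Alice): min(21, 56) = 21

21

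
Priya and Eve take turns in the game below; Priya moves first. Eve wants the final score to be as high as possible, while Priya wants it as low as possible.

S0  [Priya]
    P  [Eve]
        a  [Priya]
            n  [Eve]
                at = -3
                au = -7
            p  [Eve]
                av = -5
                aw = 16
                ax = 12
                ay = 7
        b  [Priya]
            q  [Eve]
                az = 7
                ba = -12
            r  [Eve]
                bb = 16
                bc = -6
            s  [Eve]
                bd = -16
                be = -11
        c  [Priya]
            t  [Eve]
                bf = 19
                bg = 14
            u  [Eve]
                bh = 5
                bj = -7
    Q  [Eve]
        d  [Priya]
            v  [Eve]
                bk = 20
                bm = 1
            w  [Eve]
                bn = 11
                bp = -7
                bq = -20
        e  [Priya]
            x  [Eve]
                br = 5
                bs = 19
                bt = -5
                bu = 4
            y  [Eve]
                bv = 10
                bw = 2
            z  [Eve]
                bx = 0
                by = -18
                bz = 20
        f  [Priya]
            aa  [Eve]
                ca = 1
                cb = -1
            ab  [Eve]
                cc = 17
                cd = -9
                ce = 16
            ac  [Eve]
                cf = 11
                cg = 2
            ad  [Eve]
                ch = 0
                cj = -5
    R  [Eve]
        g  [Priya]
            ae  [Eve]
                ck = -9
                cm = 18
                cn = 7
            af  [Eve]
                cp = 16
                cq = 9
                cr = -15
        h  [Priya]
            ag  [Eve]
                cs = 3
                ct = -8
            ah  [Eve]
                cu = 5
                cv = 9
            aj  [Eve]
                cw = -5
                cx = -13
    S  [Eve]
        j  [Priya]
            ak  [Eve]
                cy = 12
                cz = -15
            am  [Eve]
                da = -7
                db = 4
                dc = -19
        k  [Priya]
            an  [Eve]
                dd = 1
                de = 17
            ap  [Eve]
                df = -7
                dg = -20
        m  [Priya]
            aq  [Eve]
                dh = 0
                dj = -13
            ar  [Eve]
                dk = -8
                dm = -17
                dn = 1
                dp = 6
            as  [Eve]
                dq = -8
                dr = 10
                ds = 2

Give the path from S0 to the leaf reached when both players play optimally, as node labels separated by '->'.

n (Eve): max(-3, -7) = -3
p (Eve): max(-5, 16, 12, 7) = 16
a (Priya): min(-3, 16) = -3
q (Eve): max(7, -12) = 7
r (Eve): max(16, -6) = 16
s (Eve): max(-16, -11) = -11
b (Priya): min(7, 16, -11) = -11
t (Eve): max(19, 14) = 19
u (Eve): max(5, -7) = 5
c (Priya): min(19, 5) = 5
P (Eve): max(-3, -11, 5) = 5
v (Eve): max(20, 1) = 20
w (Eve): max(11, -7, -20) = 11
d (Priya): min(20, 11) = 11
x (Eve): max(5, 19, -5, 4) = 19
y (Eve): max(10, 2) = 10
z (Eve): max(0, -18, 20) = 20
e (Priya): min(19, 10, 20) = 10
aa (Eve): max(1, -1) = 1
ab (Eve): max(17, -9, 16) = 17
ac (Eve): max(11, 2) = 11
ad (Eve): max(0, -5) = 0
f (Priya): min(1, 17, 11, 0) = 0
Q (Eve): max(11, 10, 0) = 11
ae (Eve): max(-9, 18, 7) = 18
af (Eve): max(16, 9, -15) = 16
g (Priya): min(18, 16) = 16
ag (Eve): max(3, -8) = 3
ah (Eve): max(5, 9) = 9
aj (Eve): max(-5, -13) = -5
h (Priya): min(3, 9, -5) = -5
R (Eve): max(16, -5) = 16
ak (Eve): max(12, -15) = 12
am (Eve): max(-7, 4, -19) = 4
j (Priya): min(12, 4) = 4
an (Eve): max(1, 17) = 17
ap (Eve): max(-7, -20) = -7
k (Priya): min(17, -7) = -7
aq (Eve): max(0, -13) = 0
ar (Eve): max(-8, -17, 1, 6) = 6
as (Eve): max(-8, 10, 2) = 10
m (Priya): min(0, 6, 10) = 0
S (Eve): max(4, -7, 0) = 4
S0 (Priya): min(5, 11, 16, 4) = 4
At S0, Priya picks S (lowest: 4).
At S, Eve picks j (highest: 4).
At j, Priya picks am (lowest: 4).
At am, Eve picks db (highest: 4).
Terminal value 4.

S0 -> S -> j -> am -> db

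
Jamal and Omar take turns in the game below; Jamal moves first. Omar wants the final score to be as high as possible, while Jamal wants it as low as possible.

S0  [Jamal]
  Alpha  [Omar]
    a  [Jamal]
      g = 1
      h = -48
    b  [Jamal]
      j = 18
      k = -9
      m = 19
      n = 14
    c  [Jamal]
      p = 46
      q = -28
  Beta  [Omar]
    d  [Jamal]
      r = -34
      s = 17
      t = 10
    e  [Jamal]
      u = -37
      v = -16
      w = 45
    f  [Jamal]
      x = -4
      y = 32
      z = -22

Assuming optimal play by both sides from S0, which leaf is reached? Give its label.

z

a (Jamal): min(1, -48) = -48
b (Jamal): min(18, -9, 19, 14) = -9
c (Jamal): min(46, -28) = -28
Alpha (Omar): max(-48, -9, -28) = -9
d (Jamal): min(-34, 17, 10) = -34
e (Jamal): min(-37, -16, 45) = -37
f (Jamal): min(-4, 32, -22) = -22
Beta (Omar): max(-34, -37, -22) = -22
S0 (Jamal): min(-9, -22) = -22
At S0, Jamal picks Beta (lowest: -22).
At Beta, Omar picks f (highest: -22).
At f, Jamal picks z (lowest: -22).
Terminal value -22.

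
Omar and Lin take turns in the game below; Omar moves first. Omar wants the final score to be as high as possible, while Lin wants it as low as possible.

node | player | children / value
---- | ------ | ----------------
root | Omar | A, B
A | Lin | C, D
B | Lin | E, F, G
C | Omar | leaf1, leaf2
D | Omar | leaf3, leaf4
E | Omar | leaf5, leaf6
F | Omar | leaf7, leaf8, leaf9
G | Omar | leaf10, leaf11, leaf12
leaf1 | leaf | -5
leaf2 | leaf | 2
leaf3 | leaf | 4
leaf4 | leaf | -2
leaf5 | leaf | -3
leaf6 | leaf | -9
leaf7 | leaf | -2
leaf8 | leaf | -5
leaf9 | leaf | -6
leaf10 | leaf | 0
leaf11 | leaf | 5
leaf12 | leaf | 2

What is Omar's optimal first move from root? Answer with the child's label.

C (Omar): max(-5, 2) = 2
D (Omar): max(4, -2) = 4
A (Lin): min(2, 4) = 2
E (Omar): max(-3, -9) = -3
F (Omar): max(-2, -5, -6) = -2
G (Omar): max(0, 5, 2) = 5
B (Lin): min(-3, -2, 5) = -3
root (Omar): max(2, -3) = 2
Omar at root wants the highest of {A=2, B=-3}, so chooses A.

A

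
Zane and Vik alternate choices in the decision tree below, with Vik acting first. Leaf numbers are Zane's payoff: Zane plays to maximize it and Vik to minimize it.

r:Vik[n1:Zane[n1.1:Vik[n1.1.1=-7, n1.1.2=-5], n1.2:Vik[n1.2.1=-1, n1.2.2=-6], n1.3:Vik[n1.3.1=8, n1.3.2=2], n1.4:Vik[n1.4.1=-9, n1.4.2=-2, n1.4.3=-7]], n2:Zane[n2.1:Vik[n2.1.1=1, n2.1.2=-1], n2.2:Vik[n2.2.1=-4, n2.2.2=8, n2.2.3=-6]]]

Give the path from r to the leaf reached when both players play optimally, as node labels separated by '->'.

n1.1 (Vik): min(-7, -5) = -7
n1.2 (Vik): min(-1, -6) = -6
n1.3 (Vik): min(8, 2) = 2
n1.4 (Vik): min(-9, -2, -7) = -9
n1 (Zane): max(-7, -6, 2, -9) = 2
n2.1 (Vik): min(1, -1) = -1
n2.2 (Vik): min(-4, 8, -6) = -6
n2 (Zane): max(-1, -6) = -1
r (Vik): min(2, -1) = -1
At r, Vik picks n2 (lowest: -1).
At n2, Zane picks n2.1 (highest: -1).
At n2.1, Vik picks n2.1.2 (lowest: -1).
Terminal value -1.

r -> n2 -> n2.1 -> n2.1.2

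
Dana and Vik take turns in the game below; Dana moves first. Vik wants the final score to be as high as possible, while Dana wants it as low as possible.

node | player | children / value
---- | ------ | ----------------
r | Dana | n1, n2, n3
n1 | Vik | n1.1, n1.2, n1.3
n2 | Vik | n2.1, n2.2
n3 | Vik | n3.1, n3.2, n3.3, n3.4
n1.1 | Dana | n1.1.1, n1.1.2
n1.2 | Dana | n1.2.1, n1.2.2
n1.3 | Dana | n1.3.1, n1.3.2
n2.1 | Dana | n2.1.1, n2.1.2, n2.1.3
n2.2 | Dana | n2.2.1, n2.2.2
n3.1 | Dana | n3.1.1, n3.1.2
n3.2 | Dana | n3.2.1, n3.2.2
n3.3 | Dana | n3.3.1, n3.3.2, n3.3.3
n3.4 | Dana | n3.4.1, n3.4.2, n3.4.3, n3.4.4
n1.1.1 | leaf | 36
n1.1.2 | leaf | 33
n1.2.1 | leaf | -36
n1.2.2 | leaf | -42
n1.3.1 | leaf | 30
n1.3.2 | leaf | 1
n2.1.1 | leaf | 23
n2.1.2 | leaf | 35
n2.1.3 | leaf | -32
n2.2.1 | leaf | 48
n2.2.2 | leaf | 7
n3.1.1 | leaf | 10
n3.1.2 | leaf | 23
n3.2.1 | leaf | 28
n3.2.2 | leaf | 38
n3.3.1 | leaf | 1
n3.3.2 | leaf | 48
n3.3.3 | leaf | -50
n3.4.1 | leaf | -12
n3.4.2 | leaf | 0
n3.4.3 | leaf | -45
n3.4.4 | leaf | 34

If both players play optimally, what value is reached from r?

7

n1.1 (Dana): min(36, 33) = 33
n1.2 (Dana): min(-36, -42) = -42
n1.3 (Dana): min(30, 1) = 1
n1 (Vik): max(33, -42, 1) = 33
n2.1 (Dana): min(23, 35, -32) = -32
n2.2 (Dana): min(48, 7) = 7
n2 (Vik): max(-32, 7) = 7
n3.1 (Dana): min(10, 23) = 10
n3.2 (Dana): min(28, 38) = 28
n3.3 (Dana): min(1, 48, -50) = -50
n3.4 (Dana): min(-12, 0, -45, 34) = -45
n3 (Vik): max(10, 28, -50, -45) = 28
r (Dana): min(33, 7, 28) = 7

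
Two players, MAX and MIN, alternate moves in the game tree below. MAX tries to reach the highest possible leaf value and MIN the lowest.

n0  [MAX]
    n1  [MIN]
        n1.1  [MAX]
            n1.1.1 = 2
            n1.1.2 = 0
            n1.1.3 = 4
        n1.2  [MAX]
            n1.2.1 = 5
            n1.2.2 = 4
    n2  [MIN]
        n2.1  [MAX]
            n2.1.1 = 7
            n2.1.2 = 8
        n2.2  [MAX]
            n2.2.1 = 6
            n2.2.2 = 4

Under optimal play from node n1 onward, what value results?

n1.1 (MAX): max(2, 0, 4) = 4
n1.2 (MAX): max(5, 4) = 5
n1 (MIN): min(4, 5) = 4

4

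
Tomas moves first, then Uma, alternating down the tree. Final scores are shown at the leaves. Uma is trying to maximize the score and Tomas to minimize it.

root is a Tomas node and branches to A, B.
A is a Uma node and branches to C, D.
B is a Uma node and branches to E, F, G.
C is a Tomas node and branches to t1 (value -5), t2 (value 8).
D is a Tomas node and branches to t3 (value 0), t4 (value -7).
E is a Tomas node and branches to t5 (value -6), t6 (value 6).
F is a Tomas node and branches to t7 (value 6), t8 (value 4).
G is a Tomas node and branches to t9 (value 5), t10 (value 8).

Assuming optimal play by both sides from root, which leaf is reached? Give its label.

C (Tomas): min(-5, 8) = -5
D (Tomas): min(0, -7) = -7
A (Uma): max(-5, -7) = -5
E (Tomas): min(-6, 6) = -6
F (Tomas): min(6, 4) = 4
G (Tomas): min(5, 8) = 5
B (Uma): max(-6, 4, 5) = 5
root (Tomas): min(-5, 5) = -5
At root, Tomas picks A (lowest: -5).
At A, Uma picks C (highest: -5).
At C, Tomas picks t1 (lowest: -5).
Terminal value -5.

t1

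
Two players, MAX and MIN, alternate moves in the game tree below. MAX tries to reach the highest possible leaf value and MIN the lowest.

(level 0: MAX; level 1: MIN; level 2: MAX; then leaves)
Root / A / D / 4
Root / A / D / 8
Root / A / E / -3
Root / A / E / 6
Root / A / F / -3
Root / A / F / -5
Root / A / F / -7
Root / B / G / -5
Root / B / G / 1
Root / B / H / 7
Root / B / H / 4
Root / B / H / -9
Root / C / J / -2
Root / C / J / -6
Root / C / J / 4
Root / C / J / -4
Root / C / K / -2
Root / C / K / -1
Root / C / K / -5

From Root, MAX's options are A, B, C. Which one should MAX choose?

B

D (MAX): max(4, 8) = 8
E (MAX): max(-3, 6) = 6
F (MAX): max(-3, -5, -7) = -3
A (MIN): min(8, 6, -3) = -3
G (MAX): max(-5, 1) = 1
H (MAX): max(7, 4, -9) = 7
B (MIN): min(1, 7) = 1
J (MAX): max(-2, -6, 4, -4) = 4
K (MAX): max(-2, -1, -5) = -1
C (MIN): min(4, -1) = -1
Root (MAX): max(-3, 1, -1) = 1
MAX at Root wants the highest of {A=-3, B=1, C=-1}, so chooses B.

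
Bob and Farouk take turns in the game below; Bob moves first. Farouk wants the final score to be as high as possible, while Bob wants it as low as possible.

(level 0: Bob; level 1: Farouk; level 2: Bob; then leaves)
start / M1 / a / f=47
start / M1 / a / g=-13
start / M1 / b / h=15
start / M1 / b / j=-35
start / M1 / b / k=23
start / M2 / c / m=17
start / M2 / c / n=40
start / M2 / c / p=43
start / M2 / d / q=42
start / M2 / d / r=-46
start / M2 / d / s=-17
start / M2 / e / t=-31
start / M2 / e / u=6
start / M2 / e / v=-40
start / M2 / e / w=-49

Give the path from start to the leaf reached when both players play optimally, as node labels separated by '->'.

a (Bob): min(47, -13) = -13
b (Bob): min(15, -35, 23) = -35
M1 (Farouk): max(-13, -35) = -13
c (Bob): min(17, 40, 43) = 17
d (Bob): min(42, -46, -17) = -46
e (Bob): min(-31, 6, -40, -49) = -49
M2 (Farouk): max(17, -46, -49) = 17
start (Bob): min(-13, 17) = -13
At start, Bob picks M1 (lowest: -13).
At M1, Farouk picks a (highest: -13).
At a, Bob picks g (lowest: -13).
Terminal value -13.

start -> M1 -> a -> g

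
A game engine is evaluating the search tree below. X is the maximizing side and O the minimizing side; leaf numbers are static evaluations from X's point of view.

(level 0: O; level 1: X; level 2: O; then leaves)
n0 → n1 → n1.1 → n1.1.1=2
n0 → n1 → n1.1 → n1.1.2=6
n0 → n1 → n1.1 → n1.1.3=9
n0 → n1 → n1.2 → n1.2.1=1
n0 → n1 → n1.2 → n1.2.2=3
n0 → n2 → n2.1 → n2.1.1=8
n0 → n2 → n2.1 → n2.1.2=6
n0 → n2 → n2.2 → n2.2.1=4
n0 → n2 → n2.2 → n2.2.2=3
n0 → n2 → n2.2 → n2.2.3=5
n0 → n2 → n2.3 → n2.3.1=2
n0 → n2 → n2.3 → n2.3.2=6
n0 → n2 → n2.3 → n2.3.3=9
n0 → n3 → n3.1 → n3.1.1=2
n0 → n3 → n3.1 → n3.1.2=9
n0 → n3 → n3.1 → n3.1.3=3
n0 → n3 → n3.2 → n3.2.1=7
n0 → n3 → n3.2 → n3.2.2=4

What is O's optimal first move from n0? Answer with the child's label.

n1.1 (O): min(2, 6, 9) = 2
n1.2 (O): min(1, 3) = 1
n1 (X): max(2, 1) = 2
n2.1 (O): min(8, 6) = 6
n2.2 (O): min(4, 3, 5) = 3
n2.3 (O): min(2, 6, 9) = 2
n2 (X): max(6, 3, 2) = 6
n3.1 (O): min(2, 9, 3) = 2
n3.2 (O): min(7, 4) = 4
n3 (X): max(2, 4) = 4
n0 (O): min(2, 6, 4) = 2
O at n0 wants the lowest of {n1=2, n2=6, n3=4}, so chooses n1.

n1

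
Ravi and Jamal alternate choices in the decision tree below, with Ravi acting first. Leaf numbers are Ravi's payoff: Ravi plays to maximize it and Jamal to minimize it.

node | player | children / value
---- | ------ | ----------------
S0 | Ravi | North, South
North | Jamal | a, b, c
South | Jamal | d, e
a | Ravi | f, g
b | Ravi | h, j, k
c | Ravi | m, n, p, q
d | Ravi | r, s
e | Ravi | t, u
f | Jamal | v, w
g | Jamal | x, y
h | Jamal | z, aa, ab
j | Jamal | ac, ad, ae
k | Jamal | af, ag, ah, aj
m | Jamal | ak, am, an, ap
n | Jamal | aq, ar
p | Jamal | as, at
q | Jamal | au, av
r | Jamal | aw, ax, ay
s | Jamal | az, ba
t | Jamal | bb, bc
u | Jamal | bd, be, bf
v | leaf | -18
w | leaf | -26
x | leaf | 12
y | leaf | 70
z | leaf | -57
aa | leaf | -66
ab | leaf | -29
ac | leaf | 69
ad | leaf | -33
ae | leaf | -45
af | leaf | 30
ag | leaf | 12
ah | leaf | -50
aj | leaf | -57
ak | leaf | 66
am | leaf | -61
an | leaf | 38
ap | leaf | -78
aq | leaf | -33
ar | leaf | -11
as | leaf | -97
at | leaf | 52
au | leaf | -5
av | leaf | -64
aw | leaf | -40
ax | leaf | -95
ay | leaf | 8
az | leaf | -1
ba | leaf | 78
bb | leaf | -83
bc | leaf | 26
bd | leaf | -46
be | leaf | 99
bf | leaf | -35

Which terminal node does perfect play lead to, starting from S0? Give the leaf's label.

ae

f (Jamal): min(-18, -26) = -26
g (Jamal): min(12, 70) = 12
a (Ravi): max(-26, 12) = 12
h (Jamal): min(-57, -66, -29) = -66
j (Jamal): min(69, -33, -45) = -45
k (Jamal): min(30, 12, -50, -57) = -57
b (Ravi): max(-66, -45, -57) = -45
m (Jamal): min(66, -61, 38, -78) = -78
n (Jamal): min(-33, -11) = -33
p (Jamal): min(-97, 52) = -97
q (Jamal): min(-5, -64) = -64
c (Ravi): max(-78, -33, -97, -64) = -33
North (Jamal): min(12, -45, -33) = -45
r (Jamal): min(-40, -95, 8) = -95
s (Jamal): min(-1, 78) = -1
d (Ravi): max(-95, -1) = -1
t (Jamal): min(-83, 26) = -83
u (Jamal): min(-46, 99, -35) = -46
e (Ravi): max(-83, -46) = -46
South (Jamal): min(-1, -46) = -46
S0 (Ravi): max(-45, -46) = -45
At S0, Ravi picks North (highest: -45).
At North, Jamal picks b (lowest: -45).
At b, Ravi picks j (highest: -45).
At j, Jamal picks ae (lowest: -45).
Terminal value -45.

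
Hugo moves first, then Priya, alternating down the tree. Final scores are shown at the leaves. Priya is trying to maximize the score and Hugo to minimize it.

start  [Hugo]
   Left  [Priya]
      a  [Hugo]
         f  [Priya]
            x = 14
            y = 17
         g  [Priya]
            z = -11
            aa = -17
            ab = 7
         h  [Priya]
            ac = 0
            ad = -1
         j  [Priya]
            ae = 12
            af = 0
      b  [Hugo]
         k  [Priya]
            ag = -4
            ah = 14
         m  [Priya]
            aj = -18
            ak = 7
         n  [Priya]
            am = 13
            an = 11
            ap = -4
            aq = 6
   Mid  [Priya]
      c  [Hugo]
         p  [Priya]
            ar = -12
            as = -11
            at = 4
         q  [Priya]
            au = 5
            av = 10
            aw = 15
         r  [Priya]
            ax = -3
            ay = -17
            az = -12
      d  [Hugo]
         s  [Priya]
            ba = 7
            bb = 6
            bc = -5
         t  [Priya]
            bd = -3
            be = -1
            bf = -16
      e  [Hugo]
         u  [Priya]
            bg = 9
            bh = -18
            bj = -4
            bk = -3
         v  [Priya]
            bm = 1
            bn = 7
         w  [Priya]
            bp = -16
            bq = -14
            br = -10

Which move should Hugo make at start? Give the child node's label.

Mid

f (Priya): max(14, 17) = 17
g (Priya): max(-11, -17, 7) = 7
h (Priya): max(0, -1) = 0
j (Priya): max(12, 0) = 12
a (Hugo): min(17, 7, 0, 12) = 0
k (Priya): max(-4, 14) = 14
m (Priya): max(-18, 7) = 7
n (Priya): max(13, 11, -4, 6) = 13
b (Hugo): min(14, 7, 13) = 7
Left (Priya): max(0, 7) = 7
p (Priya): max(-12, -11, 4) = 4
q (Priya): max(5, 10, 15) = 15
r (Priya): max(-3, -17, -12) = -3
c (Hugo): min(4, 15, -3) = -3
s (Priya): max(7, 6, -5) = 7
t (Priya): max(-3, -1, -16) = -1
d (Hugo): min(7, -1) = -1
u (Priya): max(9, -18, -4, -3) = 9
v (Priya): max(1, 7) = 7
w (Priya): max(-16, -14, -10) = -10
e (Hugo): min(9, 7, -10) = -10
Mid (Priya): max(-3, -1, -10) = -1
start (Hugo): min(7, -1) = -1
Hugo at start wants the lowest of {Left=7, Mid=-1}, so chooses Mid.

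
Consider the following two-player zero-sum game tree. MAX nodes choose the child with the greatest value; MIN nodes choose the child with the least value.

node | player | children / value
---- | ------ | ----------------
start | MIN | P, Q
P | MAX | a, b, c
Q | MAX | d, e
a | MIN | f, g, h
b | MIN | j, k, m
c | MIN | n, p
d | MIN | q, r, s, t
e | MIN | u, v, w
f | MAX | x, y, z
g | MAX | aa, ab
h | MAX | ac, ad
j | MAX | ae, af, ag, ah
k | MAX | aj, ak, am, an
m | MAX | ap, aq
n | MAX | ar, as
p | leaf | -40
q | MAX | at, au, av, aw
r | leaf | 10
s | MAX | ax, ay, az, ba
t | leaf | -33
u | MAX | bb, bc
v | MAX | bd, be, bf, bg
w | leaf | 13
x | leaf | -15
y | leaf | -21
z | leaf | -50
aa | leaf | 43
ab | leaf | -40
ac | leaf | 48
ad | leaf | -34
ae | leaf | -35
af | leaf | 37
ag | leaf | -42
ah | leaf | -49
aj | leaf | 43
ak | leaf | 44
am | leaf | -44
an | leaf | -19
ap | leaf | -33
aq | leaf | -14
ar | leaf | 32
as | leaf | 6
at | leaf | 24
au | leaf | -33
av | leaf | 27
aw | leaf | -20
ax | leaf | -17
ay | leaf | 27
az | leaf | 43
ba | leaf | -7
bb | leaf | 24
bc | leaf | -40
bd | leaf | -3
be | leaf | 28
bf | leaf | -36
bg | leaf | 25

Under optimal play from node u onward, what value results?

u (MAX): max(24, -40) = 24

24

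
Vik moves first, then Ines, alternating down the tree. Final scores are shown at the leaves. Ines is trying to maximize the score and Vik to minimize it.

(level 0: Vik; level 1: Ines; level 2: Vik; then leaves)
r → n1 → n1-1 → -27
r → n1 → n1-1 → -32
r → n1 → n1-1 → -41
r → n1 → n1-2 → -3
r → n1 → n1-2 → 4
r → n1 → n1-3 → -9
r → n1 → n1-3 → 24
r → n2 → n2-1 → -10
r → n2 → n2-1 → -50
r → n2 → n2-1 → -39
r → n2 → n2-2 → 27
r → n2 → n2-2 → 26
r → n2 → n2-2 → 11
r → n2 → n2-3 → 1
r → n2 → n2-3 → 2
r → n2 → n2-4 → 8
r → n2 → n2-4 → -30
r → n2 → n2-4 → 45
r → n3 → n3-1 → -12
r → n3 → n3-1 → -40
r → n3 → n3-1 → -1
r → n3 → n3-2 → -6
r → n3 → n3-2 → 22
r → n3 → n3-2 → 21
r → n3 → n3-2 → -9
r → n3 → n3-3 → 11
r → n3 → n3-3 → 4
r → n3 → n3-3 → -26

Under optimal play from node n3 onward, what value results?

n3-1 (Vik): min(-12, -40, -1) = -40
n3-2 (Vik): min(-6, 22, 21, -9) = -9
n3-3 (Vik): min(11, 4, -26) = -26
n3 (Ines): max(-40, -9, -26) = -9

-9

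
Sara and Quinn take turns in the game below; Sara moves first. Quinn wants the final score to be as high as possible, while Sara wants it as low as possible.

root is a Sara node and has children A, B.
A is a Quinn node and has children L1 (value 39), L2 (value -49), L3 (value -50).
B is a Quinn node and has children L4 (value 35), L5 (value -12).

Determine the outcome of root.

A (Quinn): max(39, -49, -50) = 39
B (Quinn): max(35, -12) = 35
root (Sara): min(39, 35) = 35

35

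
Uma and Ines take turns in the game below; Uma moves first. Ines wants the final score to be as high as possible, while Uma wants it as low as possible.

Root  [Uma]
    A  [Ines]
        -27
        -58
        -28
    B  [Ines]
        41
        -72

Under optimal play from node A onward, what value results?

A (Ines): max(-27, -58, -28) = -27

-27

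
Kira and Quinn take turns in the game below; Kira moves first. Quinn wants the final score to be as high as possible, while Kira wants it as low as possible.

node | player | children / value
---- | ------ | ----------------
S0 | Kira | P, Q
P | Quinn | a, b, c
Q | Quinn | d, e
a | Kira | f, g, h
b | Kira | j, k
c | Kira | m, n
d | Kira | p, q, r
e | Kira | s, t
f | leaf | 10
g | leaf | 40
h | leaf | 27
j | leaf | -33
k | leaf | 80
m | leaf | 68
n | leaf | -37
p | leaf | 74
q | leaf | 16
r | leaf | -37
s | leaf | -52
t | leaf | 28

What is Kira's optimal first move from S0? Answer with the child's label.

a (Kira): min(10, 40, 27) = 10
b (Kira): min(-33, 80) = -33
c (Kira): min(68, -37) = -37
P (Quinn): max(10, -33, -37) = 10
d (Kira): min(74, 16, -37) = -37
e (Kira): min(-52, 28) = -52
Q (Quinn): max(-37, -52) = -37
S0 (Kira): min(10, -37) = -37
Kira at S0 wants the lowest of {P=10, Q=-37}, so chooses Q.

Q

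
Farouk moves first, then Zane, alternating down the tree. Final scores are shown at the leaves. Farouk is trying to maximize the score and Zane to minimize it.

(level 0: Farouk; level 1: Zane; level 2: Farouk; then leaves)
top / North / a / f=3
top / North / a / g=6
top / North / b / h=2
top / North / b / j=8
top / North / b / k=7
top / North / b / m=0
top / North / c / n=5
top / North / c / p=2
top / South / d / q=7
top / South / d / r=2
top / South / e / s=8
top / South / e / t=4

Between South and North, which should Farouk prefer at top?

South

d (Farouk): max(7, 2) = 7
e (Farouk): max(8, 4) = 8
South (Zane): min(7, 8) = 7
a (Farouk): max(3, 6) = 6
b (Farouk): max(2, 8, 7, 0) = 8
c (Farouk): max(5, 2) = 5
North (Zane): min(6, 8, 5) = 5
Farouk prefers the higher value; South=7, North=5. South is better since 7 > 5.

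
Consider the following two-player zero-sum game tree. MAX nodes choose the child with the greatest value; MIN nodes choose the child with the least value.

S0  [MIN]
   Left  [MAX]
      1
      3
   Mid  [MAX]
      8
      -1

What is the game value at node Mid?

Mid (MAX): max(8, -1) = 8

8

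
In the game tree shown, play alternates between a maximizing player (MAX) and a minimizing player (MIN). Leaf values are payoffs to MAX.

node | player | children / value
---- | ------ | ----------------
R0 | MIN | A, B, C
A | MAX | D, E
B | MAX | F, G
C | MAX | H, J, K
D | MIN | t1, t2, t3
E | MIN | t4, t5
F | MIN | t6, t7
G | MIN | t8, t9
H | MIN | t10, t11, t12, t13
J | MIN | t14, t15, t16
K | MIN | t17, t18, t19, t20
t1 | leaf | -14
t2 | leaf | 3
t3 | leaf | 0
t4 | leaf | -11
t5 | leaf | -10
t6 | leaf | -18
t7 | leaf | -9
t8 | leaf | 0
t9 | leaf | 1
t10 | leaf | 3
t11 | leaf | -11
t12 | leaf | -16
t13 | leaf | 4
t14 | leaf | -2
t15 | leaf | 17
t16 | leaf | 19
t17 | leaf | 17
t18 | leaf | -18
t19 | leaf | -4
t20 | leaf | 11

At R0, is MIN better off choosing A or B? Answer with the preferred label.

D (MIN): min(-14, 3, 0) = -14
E (MIN): min(-11, -10) = -11
A (MAX): max(-14, -11) = -11
F (MIN): min(-18, -9) = -18
G (MIN): min(0, 1) = 0
B (MAX): max(-18, 0) = 0
MIN prefers the lower value; A=-11, B=0. A is better since -11 < 0.

A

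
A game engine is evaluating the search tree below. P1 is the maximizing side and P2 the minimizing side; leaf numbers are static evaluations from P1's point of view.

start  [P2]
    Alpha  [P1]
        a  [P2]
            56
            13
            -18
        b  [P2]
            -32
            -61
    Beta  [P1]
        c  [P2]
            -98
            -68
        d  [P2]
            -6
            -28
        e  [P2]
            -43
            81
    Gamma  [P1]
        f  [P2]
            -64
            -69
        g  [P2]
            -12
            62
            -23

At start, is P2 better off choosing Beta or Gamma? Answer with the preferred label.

Beta

c (P2): min(-98, -68) = -98
d (P2): min(-6, -28) = -28
e (P2): min(-43, 81) = -43
Beta (P1): max(-98, -28, -43) = -28
f (P2): min(-64, -69) = -69
g (P2): min(-12, 62, -23) = -23
Gamma (P1): max(-69, -23) = -23
P2 prefers the lower value; Beta=-28, Gamma=-23. Beta is better since -28 < -23.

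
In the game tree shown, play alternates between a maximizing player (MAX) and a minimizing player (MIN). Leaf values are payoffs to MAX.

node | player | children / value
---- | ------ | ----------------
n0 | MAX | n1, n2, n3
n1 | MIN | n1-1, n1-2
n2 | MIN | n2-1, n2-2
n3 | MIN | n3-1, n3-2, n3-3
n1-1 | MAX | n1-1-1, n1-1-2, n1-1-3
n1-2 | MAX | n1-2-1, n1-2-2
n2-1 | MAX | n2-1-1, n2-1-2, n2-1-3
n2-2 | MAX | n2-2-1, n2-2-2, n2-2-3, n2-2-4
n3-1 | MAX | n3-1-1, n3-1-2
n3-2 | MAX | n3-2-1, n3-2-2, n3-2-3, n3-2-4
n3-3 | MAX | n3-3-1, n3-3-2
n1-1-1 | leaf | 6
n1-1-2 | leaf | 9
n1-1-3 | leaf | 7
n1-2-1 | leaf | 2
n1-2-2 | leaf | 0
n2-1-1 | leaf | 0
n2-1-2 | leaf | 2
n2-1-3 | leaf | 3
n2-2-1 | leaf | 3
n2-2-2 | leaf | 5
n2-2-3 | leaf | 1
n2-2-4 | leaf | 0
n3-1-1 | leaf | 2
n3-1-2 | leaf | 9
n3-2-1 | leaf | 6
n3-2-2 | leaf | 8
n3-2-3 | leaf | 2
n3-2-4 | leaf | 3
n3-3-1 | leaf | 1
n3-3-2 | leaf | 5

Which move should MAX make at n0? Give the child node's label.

n1-1 (MAX): max(6, 9, 7) = 9
n1-2 (MAX): max(2, 0) = 2
n1 (MIN): min(9, 2) = 2
n2-1 (MAX): max(0, 2, 3) = 3
n2-2 (MAX): max(3, 5, 1, 0) = 5
n2 (MIN): min(3, 5) = 3
n3-1 (MAX): max(2, 9) = 9
n3-2 (MAX): max(6, 8, 2, 3) = 8
n3-3 (MAX): max(1, 5) = 5
n3 (MIN): min(9, 8, 5) = 5
n0 (MAX): max(2, 3, 5) = 5
MAX at n0 wants the highest of {n1=2, n2=3, n3=5}, so chooses n3.

n3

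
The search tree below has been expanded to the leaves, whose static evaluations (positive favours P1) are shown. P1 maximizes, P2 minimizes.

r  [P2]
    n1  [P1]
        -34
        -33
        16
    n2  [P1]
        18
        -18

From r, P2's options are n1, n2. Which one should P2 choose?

n1 (P1): max(-34, -33, 16) = 16
n2 (P1): max(18, -18) = 18
r (P2): min(16, 18) = 16
P2 at r wants the lowest of {n1=16, n2=18}, so chooses n1.

n1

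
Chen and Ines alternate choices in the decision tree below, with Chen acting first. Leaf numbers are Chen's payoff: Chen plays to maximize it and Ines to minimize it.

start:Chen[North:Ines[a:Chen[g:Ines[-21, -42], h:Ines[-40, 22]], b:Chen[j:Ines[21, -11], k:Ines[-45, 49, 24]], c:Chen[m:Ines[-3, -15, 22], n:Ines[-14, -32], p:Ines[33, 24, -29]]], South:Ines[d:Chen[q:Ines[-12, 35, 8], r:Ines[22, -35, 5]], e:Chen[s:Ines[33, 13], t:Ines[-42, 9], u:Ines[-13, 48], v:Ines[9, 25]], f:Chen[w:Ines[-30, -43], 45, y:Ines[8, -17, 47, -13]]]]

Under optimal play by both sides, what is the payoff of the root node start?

-12

g (Ines): min(-21, -42) = -42
h (Ines): min(-40, 22) = -40
a (Chen): max(-42, -40) = -40
j (Ines): min(21, -11) = -11
k (Ines): min(-45, 49, 24) = -45
b (Chen): max(-11, -45) = -11
m (Ines): min(-3, -15, 22) = -15
n (Ines): min(-14, -32) = -32
p (Ines): min(33, 24, -29) = -29
c (Chen): max(-15, -32, -29) = -15
North (Ines): min(-40, -11, -15) = -40
q (Ines): min(-12, 35, 8) = -12
r (Ines): min(22, -35, 5) = -35
d (Chen): max(-12, -35) = -12
s (Ines): min(33, 13) = 13
t (Ines): min(-42, 9) = -42
u (Ines): min(-13, 48) = -13
v (Ines): min(9, 25) = 9
e (Chen): max(13, -42, -13, 9) = 13
w (Ines): min(-30, -43) = -43
y (Ines): min(8, -17, 47, -13) = -17
f (Chen): max(-43, 45, -17) = 45
South (Ines): min(-12, 13, 45) = -12
start (Chen): max(-40, -12) = -12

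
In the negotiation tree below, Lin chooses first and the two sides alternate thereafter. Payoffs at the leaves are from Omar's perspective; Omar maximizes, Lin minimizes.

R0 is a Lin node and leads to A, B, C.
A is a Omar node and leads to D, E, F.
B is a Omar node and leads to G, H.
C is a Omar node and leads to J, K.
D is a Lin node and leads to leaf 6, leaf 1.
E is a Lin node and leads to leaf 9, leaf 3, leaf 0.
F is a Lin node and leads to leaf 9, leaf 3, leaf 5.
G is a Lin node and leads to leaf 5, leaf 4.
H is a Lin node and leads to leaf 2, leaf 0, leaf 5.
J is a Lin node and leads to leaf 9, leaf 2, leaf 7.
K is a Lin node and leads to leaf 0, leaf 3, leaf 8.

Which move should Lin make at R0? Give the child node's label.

C

D (Lin): min(6, 1) = 1
E (Lin): min(9, 3, 0) = 0
F (Lin): min(9, 3, 5) = 3
A (Omar): max(1, 0, 3) = 3
G (Lin): min(5, 4) = 4
H (Lin): min(2, 0, 5) = 0
B (Omar): max(4, 0) = 4
J (Lin): min(9, 2, 7) = 2
K (Lin): min(0, 3, 8) = 0
C (Omar): max(2, 0) = 2
R0 (Lin): min(3, 4, 2) = 2
Lin at R0 wants the lowest of {A=3, B=4, C=2}, so chooses C.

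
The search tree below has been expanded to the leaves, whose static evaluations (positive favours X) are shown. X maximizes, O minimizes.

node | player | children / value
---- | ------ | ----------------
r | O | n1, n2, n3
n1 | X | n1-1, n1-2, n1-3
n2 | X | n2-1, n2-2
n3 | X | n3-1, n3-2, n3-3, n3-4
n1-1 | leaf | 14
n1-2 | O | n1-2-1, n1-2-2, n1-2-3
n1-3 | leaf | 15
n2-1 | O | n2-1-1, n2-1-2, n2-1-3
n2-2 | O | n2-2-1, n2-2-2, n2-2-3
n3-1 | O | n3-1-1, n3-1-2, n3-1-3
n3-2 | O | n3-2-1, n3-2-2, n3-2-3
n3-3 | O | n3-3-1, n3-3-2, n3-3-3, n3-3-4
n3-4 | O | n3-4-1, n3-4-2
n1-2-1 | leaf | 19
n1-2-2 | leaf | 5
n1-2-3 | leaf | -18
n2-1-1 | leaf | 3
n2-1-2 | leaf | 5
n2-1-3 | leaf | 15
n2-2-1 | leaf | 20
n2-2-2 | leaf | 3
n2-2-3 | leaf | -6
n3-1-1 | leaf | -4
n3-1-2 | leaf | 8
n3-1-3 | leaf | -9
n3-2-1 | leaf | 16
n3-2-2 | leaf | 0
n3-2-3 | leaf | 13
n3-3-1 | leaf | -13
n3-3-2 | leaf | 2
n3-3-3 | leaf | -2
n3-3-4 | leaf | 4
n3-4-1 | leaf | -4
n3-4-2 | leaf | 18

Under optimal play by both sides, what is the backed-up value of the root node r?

n1-2 (O): min(19, 5, -18) = -18
n1 (X): max(14, -18, 15) = 15
n2-1 (O): min(3, 5, 15) = 3
n2-2 (O): min(20, 3, -6) = -6
n2 (X): max(3, -6) = 3
n3-1 (O): min(-4, 8, -9) = -9
n3-2 (O): min(16, 0, 13) = 0
n3-3 (O): min(-13, 2, -2, 4) = -13
n3-4 (O): min(-4, 18) = -4
n3 (X): max(-9, 0, -13, -4) = 0
r (O): min(15, 3, 0) = 0

0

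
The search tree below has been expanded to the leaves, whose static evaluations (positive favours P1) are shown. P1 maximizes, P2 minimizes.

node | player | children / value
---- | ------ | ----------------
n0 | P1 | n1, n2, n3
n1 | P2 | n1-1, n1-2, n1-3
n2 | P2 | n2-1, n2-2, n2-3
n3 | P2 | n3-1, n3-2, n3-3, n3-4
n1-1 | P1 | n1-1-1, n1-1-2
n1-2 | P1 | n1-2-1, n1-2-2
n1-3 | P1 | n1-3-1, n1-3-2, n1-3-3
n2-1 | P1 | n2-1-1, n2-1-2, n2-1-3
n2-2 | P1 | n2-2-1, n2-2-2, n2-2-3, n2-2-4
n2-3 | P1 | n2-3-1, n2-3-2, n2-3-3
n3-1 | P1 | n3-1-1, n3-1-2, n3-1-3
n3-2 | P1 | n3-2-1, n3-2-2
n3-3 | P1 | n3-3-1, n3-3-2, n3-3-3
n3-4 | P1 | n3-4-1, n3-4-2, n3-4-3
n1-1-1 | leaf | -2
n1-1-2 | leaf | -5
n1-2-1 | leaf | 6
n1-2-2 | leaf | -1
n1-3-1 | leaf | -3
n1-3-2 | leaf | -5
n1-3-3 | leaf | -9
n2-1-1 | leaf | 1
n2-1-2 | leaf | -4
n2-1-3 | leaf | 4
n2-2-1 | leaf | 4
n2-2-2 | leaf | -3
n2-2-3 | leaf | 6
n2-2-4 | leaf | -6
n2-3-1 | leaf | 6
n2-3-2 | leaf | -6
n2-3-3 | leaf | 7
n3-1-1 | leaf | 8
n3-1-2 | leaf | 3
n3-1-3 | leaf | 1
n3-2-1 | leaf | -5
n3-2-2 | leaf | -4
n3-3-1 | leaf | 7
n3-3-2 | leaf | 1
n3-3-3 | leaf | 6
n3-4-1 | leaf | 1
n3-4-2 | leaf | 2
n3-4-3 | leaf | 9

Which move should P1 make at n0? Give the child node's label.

n2

n1-1 (P1): max(-2, -5) = -2
n1-2 (P1): max(6, -1) = 6
n1-3 (P1): max(-3, -5, -9) = -3
n1 (P2): min(-2, 6, -3) = -3
n2-1 (P1): max(1, -4, 4) = 4
n2-2 (P1): max(4, -3, 6, -6) = 6
n2-3 (P1): max(6, -6, 7) = 7
n2 (P2): min(4, 6, 7) = 4
n3-1 (P1): max(8, 3, 1) = 8
n3-2 (P1): max(-5, -4) = -4
n3-3 (P1): max(7, 1, 6) = 7
n3-4 (P1): max(1, 2, 9) = 9
n3 (P2): min(8, -4, 7, 9) = -4
n0 (P1): max(-3, 4, -4) = 4
P1 at n0 wants the highest of {n1=-3, n2=4, n3=-4}, so chooses n2.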